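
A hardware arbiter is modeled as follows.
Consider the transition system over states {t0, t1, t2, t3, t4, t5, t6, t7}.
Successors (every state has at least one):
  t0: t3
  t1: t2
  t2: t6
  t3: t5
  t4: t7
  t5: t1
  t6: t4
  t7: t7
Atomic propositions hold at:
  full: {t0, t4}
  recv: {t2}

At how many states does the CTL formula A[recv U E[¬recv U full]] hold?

4

Sat(¬recv) = {t0, t1, t3, t4, t5, t6, t7}
E[¬recv U full]: least fixpoint, start Z0 = Sat(full) = {t0, t4}, add states in Sat(¬recv) with some successor in Z. Z1 = {t0, t4, t6}; fixed.
Sat(E[¬recv U full]) = {t0, t4, t6}
A[recv U E[¬recv U full]]: least fixpoint, start Z0 = Sat(E[¬recv U full]) = {t0, t4, t6}, add states in Sat(recv) with every successor in Z. Z1 = {t0, t2, t4, t6}; fixed.
Sat(A[recv U E[¬recv U full]]) = {t0, t2, t4, t6}
|Sat(A[recv U E[¬recv U full]])| = |{t0, t2, t4, t6}| = 4.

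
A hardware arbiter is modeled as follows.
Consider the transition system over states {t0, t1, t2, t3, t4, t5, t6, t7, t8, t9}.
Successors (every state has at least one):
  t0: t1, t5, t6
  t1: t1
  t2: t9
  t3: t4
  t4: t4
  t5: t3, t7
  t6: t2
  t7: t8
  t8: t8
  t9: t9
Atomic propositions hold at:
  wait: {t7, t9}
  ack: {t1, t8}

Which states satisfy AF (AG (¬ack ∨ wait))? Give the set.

Sat(¬ack) = {t0, t2, t3, t4, t5, t6, t7, t9}
Sat(¬ack ∨ wait) = {t0, t2, t3, t4, t5, t6, t7, t9}
AG (¬ack ∨ wait): greatest fixpoint, start Z0 = {t0, t2, t3, t4, t5, t6, t7, t9}, keep only states in Sat with every successor in Z. Z1 = {t2, t3, t4, t5, t6, t9}; Z2 = {t2, t3, t4, t6, t9}; fixed.
Sat(AG (¬ack ∨ wait)) = {t2, t3, t4, t6, t9}
AF (AG (¬ack ∨ wait)): least fixpoint, start Z0 = {t2, t3, t4, t6, t9}, add states with every successor in Z. Already a fixed point.
Sat(AF (AG (¬ack ∨ wait))) = {t2, t3, t4, t6, t9}

{t2, t3, t4, t6, t9}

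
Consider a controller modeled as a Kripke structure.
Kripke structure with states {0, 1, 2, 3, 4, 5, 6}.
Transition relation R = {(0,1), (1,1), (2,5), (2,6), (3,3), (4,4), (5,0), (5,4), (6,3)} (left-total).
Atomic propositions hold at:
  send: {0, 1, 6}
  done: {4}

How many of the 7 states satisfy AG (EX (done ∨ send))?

Sat(done ∨ send) = {0, 1, 4, 6}
Sat(EX (done ∨ send)) = {s : some successor in {0, 1, 4, 6}} = {0, 1, 2, 4, 5}
AG (EX (done ∨ send)): greatest fixpoint, start Z0 = {0, 1, 2, 4, 5}, keep only states in Sat with every successor in Z. Z1 = {0, 1, 4, 5}; fixed.
Sat(AG (EX (done ∨ send))) = {0, 1, 4, 5}
|Sat(AG (EX (done ∨ send)))| = |{0, 1, 4, 5}| = 4.

4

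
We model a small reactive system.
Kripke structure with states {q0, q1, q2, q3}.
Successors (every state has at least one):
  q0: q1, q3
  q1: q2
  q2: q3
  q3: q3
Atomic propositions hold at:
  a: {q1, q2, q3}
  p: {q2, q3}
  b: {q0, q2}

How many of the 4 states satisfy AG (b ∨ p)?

2

Sat(b ∨ p) = {q0, q2, q3}
AG (b ∨ p): greatest fixpoint, start Z0 = {q0, q2, q3}, keep only states in Sat with every successor in Z. Z1 = {q2, q3}; fixed.
Sat(AG (b ∨ p)) = {q2, q3}
|Sat(AG (b ∨ p))| = |{q2, q3}| = 2.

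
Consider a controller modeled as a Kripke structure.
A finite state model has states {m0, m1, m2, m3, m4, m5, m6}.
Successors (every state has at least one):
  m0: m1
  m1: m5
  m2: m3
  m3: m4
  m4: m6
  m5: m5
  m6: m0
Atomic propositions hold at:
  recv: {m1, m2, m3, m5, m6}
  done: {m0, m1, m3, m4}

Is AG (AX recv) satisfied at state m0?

Yes

Sat(AX recv) = {s : every successor in {m1, m2, m3, m5, m6}} = {m0, m1, m2, m4, m5}
AG (AX recv): greatest fixpoint, start Z0 = {m0, m1, m2, m4, m5}, keep only states in Sat with every successor in Z. Z1 = {m0, m1, m5}; fixed.
Sat(AG (AX recv)) = {m0, m1, m5}
m0 ∈ Sat(AG (AX recv)) = {m0, m1, m5}, so the formula holds at m0.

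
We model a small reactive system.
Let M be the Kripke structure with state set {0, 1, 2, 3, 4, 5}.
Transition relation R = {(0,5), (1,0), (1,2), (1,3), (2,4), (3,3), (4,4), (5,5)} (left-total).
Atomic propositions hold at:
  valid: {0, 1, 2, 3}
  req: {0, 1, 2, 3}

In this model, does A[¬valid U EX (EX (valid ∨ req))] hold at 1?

Sat(¬valid) = {4, 5}
Sat(valid ∨ req) = {0, 1, 2, 3}
Sat(EX (valid ∨ req)) = {s : some successor in {0, 1, 2, 3}} = {1, 3}
Sat(EX (EX (valid ∨ req))) = {s : some successor in {1, 3}} = {1, 3}
A[¬valid U EX (EX (valid ∨ req))]: least fixpoint, start Z0 = Sat(EX (EX (valid ∨ req))) = {1, 3}, add states in Sat(¬valid) with every successor in Z. Already a fixed point.
Sat(A[¬valid U EX (EX (valid ∨ req))]) = {1, 3}
1 ∈ Sat(A[¬valid U EX (EX (valid ∨ req))]) = {1, 3}, so the formula holds at 1.

Yes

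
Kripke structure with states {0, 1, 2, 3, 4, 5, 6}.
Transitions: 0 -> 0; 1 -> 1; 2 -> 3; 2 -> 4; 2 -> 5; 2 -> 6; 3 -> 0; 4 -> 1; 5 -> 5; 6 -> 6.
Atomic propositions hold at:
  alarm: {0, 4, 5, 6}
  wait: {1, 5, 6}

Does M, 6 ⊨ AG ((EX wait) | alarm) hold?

Yes

Sat(EX wait) = {s : some successor in {1, 5, 6}} = {1, 2, 4, 5, 6}
Sat((EX wait) | alarm) = {0, 1, 2, 4, 5, 6}
AG ((EX wait) | alarm): greatest fixpoint, start Z0 = {0, 1, 2, 4, 5, 6}, keep only states in Sat with every successor in Z. Z1 = {0, 1, 4, 5, 6}; fixed.
Sat(AG ((EX wait) | alarm)) = {0, 1, 4, 5, 6}
6 ∈ Sat(AG ((EX wait) | alarm)) = {0, 1, 4, 5, 6}, so the formula holds at 6.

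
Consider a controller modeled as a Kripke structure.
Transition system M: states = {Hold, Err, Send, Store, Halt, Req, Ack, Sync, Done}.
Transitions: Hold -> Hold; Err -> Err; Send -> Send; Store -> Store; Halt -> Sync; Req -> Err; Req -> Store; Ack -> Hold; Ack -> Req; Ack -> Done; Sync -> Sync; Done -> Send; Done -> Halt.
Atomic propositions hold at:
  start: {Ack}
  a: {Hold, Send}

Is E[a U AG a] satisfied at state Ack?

AG a: greatest fixpoint, start Z0 = {Hold, Send}, keep only states in Sat with every successor in Z. Already a fixed point.
Sat(AG a) = {Hold, Send}
E[a U AG a]: least fixpoint, start Z0 = Sat(AG a) = {Hold, Send}, add states in Sat(a) with some successor in Z. Already a fixed point.
Sat(E[a U AG a]) = {Hold, Send}
Ack ∉ Sat(E[a U AG a]) = {Hold, Send}, so the formula does not hold at Ack.

No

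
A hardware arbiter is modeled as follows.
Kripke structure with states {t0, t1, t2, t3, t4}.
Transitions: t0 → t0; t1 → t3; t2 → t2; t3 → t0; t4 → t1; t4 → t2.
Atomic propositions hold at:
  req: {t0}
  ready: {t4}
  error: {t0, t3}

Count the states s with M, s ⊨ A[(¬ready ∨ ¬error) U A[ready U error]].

Sat(¬ready) = {t0, t1, t2, t3}
Sat(¬error) = {t1, t2, t4}
Sat(¬ready ∨ ¬error) = {t0, t1, t2, t3, t4}
A[ready U error]: least fixpoint, start Z0 = Sat(error) = {t0, t3}, add states in Sat(ready) with every successor in Z. Already a fixed point.
Sat(A[ready U error]) = {t0, t3}
A[(¬ready ∨ ¬error) U A[ready U error]]: least fixpoint, start Z0 = Sat(A[ready U error]) = {t0, t3}, add states in Sat(¬ready ∨ ¬error) with every successor in Z. Z1 = {t0, t1, t3}; fixed.
Sat(A[(¬ready ∨ ¬error) U A[ready U error]]) = {t0, t1, t3}
|Sat(A[(¬ready ∨ ¬error) U A[ready U error]])| = |{t0, t1, t3}| = 3.

3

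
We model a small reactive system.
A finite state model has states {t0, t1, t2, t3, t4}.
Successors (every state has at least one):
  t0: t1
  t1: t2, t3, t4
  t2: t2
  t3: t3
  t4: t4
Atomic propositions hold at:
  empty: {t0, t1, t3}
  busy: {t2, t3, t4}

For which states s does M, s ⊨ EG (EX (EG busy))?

{t1, t2, t3, t4}

EG busy: greatest fixpoint, start Z0 = {t2, t3, t4}, keep only states in Sat with some successor in Z. Already a fixed point.
Sat(EG busy) = {t2, t3, t4}
Sat(EX (EG busy)) = {s : some successor in {t2, t3, t4}} = {t1, t2, t3, t4}
EG (EX (EG busy)): greatest fixpoint, start Z0 = {t1, t2, t3, t4}, keep only states in Sat with some successor in Z. Already a fixed point.
Sat(EG (EX (EG busy))) = {t1, t2, t3, t4}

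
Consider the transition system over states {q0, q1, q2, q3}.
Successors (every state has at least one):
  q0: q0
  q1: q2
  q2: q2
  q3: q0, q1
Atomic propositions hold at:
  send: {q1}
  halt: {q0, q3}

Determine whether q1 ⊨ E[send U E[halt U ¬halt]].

Sat(¬halt) = {q1, q2}
E[halt U ¬halt]: least fixpoint, start Z0 = Sat(¬halt) = {q1, q2}, add states in Sat(halt) with some successor in Z. Z1 = {q1, q2, q3}; fixed.
Sat(E[halt U ¬halt]) = {q1, q2, q3}
E[send U E[halt U ¬halt]]: least fixpoint, start Z0 = Sat(E[halt U ¬halt]) = {q1, q2, q3}, add states in Sat(send) with some successor in Z. Already a fixed point.
Sat(E[send U E[halt U ¬halt]]) = {q1, q2, q3}
q1 ∈ Sat(E[send U E[halt U ¬halt]]) = {q1, q2, q3}, so the formula holds at q1.

Yes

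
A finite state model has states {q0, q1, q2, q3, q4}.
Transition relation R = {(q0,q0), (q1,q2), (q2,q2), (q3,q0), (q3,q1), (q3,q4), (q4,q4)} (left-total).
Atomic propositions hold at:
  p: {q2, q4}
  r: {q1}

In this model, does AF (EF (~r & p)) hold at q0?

Sat(~r) = {q0, q2, q3, q4}
Sat(~r & p) = {q2, q4}
EF (~r & p): least fixpoint, start Z0 = {q2, q4}, add states with some successor in Z. Z1 = {q1, q2, q3, q4}; fixed.
Sat(EF (~r & p)) = {q1, q2, q3, q4}
AF (EF (~r & p)): least fixpoint, start Z0 = {q1, q2, q3, q4}, add states with every successor in Z. Already a fixed point.
Sat(AF (EF (~r & p))) = {q1, q2, q3, q4}
q0 ∉ Sat(AF (EF (~r & p))) = {q1, q2, q3, q4}, so the formula does not hold at q0.

No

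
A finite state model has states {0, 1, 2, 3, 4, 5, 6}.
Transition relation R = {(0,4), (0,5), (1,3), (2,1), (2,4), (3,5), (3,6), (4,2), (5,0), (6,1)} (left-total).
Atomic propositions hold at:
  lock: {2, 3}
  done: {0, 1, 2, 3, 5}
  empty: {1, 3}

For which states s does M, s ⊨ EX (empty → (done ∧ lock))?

Sat(done ∧ lock) = {2, 3}
Sat(empty → (done ∧ lock)) = {0, 2, 3, 4, 5, 6}
Sat(EX (empty → (done ∧ lock))) = {s : some successor in {0, 2, 3, 4, 5, 6}} = {0, 1, 2, 3, 4, 5}

{0, 1, 2, 3, 4, 5}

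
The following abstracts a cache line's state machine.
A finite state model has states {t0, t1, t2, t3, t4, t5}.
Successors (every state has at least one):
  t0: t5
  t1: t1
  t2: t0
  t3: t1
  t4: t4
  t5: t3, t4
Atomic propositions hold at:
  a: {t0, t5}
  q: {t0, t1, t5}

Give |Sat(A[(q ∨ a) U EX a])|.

Sat(q ∨ a) = {t0, t1, t5}
Sat(EX a) = {s : some successor in {t0, t5}} = {t0, t2}
A[(q ∨ a) U EX a]: least fixpoint, start Z0 = Sat(EX a) = {t0, t2}, add states in Sat(q ∨ a) with every successor in Z. Already a fixed point.
Sat(A[(q ∨ a) U EX a]) = {t0, t2}
|Sat(A[(q ∨ a) U EX a])| = |{t0, t2}| = 2.

2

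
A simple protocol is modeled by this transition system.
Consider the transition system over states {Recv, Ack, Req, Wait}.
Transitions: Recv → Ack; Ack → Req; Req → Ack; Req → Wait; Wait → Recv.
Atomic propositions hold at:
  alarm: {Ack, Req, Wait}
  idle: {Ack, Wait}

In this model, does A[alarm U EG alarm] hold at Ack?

EG alarm: greatest fixpoint, start Z0 = {Ack, Req, Wait}, keep only states in Sat with some successor in Z. Z1 = {Ack, Req}; fixed.
Sat(EG alarm) = {Ack, Req}
A[alarm U EG alarm]: least fixpoint, start Z0 = Sat(EG alarm) = {Ack, Req}, add states in Sat(alarm) with every successor in Z. Already a fixed point.
Sat(A[alarm U EG alarm]) = {Ack, Req}
Ack ∈ Sat(A[alarm U EG alarm]) = {Ack, Req}, so the formula holds at Ack.

Yes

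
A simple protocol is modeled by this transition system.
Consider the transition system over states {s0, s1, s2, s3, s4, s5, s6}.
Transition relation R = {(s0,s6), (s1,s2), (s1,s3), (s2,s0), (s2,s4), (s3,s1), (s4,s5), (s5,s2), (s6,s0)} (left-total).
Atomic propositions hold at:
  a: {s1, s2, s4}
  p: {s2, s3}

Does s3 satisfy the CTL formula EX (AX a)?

Sat(AX a) = {s : every successor in {s1, s2, s4}} = {s3, s5}
Sat(EX (AX a)) = {s : some successor in {s3, s5}} = {s1, s4}
s3 ∉ Sat(EX (AX a)) = {s1, s4}, so the formula does not hold at s3.

No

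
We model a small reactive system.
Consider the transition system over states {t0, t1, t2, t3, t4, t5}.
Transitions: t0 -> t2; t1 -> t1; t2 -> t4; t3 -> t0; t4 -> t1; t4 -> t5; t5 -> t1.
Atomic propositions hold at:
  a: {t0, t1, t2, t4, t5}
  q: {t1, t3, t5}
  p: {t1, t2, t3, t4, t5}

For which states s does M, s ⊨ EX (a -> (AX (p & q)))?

Sat(p & q) = {t1, t3, t5}
Sat(AX (p & q)) = {s : every successor in {t1, t3, t5}} = {t1, t4, t5}
Sat(a -> (AX (p & q))) = {t1, t3, t4, t5}
Sat(EX (a -> (AX (p & q)))) = {s : some successor in {t1, t3, t4, t5}} = {t1, t2, t4, t5}

{t1, t2, t4, t5}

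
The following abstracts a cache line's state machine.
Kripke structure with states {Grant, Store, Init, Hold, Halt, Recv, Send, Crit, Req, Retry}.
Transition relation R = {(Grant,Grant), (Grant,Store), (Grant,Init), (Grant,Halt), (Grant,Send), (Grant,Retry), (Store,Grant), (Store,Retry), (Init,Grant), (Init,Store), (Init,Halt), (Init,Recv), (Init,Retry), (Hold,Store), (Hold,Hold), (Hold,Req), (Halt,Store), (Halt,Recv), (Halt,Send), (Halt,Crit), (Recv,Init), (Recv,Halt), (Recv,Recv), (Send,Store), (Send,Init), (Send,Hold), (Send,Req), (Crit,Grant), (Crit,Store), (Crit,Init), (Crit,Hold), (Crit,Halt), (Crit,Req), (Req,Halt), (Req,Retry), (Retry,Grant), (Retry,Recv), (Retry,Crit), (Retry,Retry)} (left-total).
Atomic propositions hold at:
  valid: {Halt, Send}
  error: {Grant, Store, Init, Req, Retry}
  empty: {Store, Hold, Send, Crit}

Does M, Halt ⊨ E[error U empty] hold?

E[error U empty]: least fixpoint, start Z0 = Sat(empty) = {Store, Hold, Send, Crit}, add states in Sat(error) with some successor in Z. Z1 = {Grant, Store, Init, Hold, Send, Crit, Retry}; Z2 = {Grant, Store, Init, Hold, Send, Crit, Req, Retry}; fixed.
Sat(E[error U empty]) = {Grant, Store, Init, Hold, Send, Crit, Req, Retry}
Halt ∉ Sat(E[error U empty]) = {Grant, Store, Init, Hold, Send, Crit, Req, Retry}, so the formula does not hold at Halt.

No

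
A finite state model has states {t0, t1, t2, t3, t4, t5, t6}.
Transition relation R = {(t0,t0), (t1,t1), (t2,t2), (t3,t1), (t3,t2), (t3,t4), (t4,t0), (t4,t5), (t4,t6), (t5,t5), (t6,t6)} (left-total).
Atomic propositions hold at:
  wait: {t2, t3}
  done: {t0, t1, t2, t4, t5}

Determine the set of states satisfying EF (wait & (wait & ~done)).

{t3}

Sat(~done) = {t3, t6}
Sat(wait & ~done) = {t3}
Sat(wait & (wait & ~done)) = {t3}
EF (wait & (wait & ~done)): least fixpoint, start Z0 = {t3}, add states with some successor in Z. Already a fixed point.
Sat(EF (wait & (wait & ~done))) = {t3}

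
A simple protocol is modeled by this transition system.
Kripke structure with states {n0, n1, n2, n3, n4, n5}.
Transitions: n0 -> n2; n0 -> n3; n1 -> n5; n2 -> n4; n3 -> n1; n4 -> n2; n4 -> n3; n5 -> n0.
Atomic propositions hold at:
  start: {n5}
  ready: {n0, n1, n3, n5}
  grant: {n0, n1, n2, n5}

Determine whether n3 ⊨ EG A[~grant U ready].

Yes

Sat(~grant) = {n3, n4}
A[~grant U ready]: least fixpoint, start Z0 = Sat(ready) = {n0, n1, n3, n5}, add states in Sat(~grant) with every successor in Z. Already a fixed point.
Sat(A[~grant U ready]) = {n0, n1, n3, n5}
EG A[~grant U ready]: greatest fixpoint, start Z0 = {n0, n1, n3, n5}, keep only states in Sat with some successor in Z. Already a fixed point.
Sat(EG A[~grant U ready]) = {n0, n1, n3, n5}
n3 ∈ Sat(EG A[~grant U ready]) = {n0, n1, n3, n5}, so the formula holds at n3.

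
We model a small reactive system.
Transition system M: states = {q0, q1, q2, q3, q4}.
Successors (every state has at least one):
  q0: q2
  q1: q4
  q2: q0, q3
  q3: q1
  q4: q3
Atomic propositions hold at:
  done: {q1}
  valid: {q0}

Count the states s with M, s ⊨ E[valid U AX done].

Sat(AX done) = {s : every successor in {q1}} = {q3}
E[valid U AX done]: least fixpoint, start Z0 = Sat(AX done) = {q3}, add states in Sat(valid) with some successor in Z. Already a fixed point.
Sat(E[valid U AX done]) = {q3}
|Sat(E[valid U AX done])| = |{q3}| = 1.

1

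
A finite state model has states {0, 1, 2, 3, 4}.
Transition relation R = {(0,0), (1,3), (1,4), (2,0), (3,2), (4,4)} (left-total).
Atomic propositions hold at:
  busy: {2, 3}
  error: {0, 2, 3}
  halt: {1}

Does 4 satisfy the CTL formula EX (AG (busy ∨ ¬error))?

Yes

Sat(¬error) = {1, 4}
Sat(busy ∨ ¬error) = {1, 2, 3, 4}
AG (busy ∨ ¬error): greatest fixpoint, start Z0 = {1, 2, 3, 4}, keep only states in Sat with every successor in Z. Z1 = {1, 3, 4}; Z2 = {1, 4}; Z3 = {4}; fixed.
Sat(AG (busy ∨ ¬error)) = {4}
Sat(EX (AG (busy ∨ ¬error))) = {s : some successor in {4}} = {1, 4}
4 ∈ Sat(EX (AG (busy ∨ ¬error))) = {1, 4}, so the formula holds at 4.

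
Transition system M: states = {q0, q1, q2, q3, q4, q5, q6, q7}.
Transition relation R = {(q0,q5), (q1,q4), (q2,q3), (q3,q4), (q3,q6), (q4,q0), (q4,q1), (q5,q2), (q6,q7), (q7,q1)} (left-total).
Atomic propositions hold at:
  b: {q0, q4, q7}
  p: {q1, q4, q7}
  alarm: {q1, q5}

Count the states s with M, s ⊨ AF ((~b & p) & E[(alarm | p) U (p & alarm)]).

3

Sat(~b) = {q1, q2, q3, q5, q6}
Sat(~b & p) = {q1}
Sat(alarm | p) = {q1, q4, q5, q7}
Sat(p & alarm) = {q1}
E[(alarm | p) U (p & alarm)]: least fixpoint, start Z0 = Sat((p & alarm)) = {q1}, add states in Sat(alarm | p) with some successor in Z. Z1 = {q1, q4, q7}; fixed.
Sat(E[(alarm | p) U (p & alarm)]) = {q1, q4, q7}
Sat((~b & p) & E[(alarm | p) U (p & alarm)]) = {q1}
AF ((~b & p) & E[(alarm | p) U (p & alarm)]): least fixpoint, start Z0 = {q1}, add states with every successor in Z. Z1 = {q1, q7}; Z2 = {q1, q6, q7}; fixed.
Sat(AF ((~b & p) & E[(alarm | p) U (p & alarm)])) = {q1, q6, q7}
|Sat(AF ((~b & p) & E[(alarm | p) U (p & alarm)]))| = |{q1, q6, q7}| = 3.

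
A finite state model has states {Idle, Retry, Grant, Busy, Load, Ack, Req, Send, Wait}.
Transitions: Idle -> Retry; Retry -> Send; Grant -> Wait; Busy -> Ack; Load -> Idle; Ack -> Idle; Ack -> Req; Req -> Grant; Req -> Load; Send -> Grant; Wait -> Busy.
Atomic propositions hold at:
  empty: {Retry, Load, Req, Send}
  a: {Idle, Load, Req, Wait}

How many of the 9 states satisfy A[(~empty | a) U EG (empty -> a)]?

5

Sat(~empty) = {Idle, Grant, Busy, Ack, Wait}
Sat(~empty | a) = {Idle, Grant, Busy, Load, Ack, Req, Wait}
Sat(empty -> a) = {Idle, Grant, Busy, Load, Ack, Req, Wait}
EG (empty -> a): greatest fixpoint, start Z0 = {Idle, Grant, Busy, Load, Ack, Req, Wait}, keep only states in Sat with some successor in Z. Z1 = {Grant, Busy, Load, Ack, Req, Wait}; Z2 = {Grant, Busy, Ack, Req, Wait}; fixed.
Sat(EG (empty -> a)) = {Grant, Busy, Ack, Req, Wait}
A[(~empty | a) U EG (empty -> a)]: least fixpoint, start Z0 = Sat(EG (empty -> a)) = {Grant, Busy, Ack, Req, Wait}, add states in Sat(~empty | a) with every successor in Z. Already a fixed point.
Sat(A[(~empty | a) U EG (empty -> a)]) = {Grant, Busy, Ack, Req, Wait}
|Sat(A[(~empty | a) U EG (empty -> a)])| = |{Grant, Busy, Ack, Req, Wait}| = 5.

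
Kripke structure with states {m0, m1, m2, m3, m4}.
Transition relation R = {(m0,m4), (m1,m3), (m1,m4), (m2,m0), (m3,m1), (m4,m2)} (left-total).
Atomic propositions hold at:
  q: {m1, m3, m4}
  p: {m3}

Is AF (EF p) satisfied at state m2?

No

EF p: least fixpoint, start Z0 = {m3}, add states with some successor in Z. Z1 = {m1, m3}; fixed.
Sat(EF p) = {m1, m3}
AF (EF p): least fixpoint, start Z0 = {m1, m3}, add states with every successor in Z. Already a fixed point.
Sat(AF (EF p)) = {m1, m3}
m2 ∉ Sat(AF (EF p)) = {m1, m3}, so the formula does not hold at m2.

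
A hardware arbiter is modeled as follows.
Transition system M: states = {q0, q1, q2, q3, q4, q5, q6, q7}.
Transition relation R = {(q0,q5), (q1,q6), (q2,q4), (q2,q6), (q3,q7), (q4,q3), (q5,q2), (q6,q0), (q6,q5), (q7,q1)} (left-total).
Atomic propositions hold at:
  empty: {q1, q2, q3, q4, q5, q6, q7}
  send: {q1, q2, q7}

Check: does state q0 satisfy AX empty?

Yes

Sat(AX empty) = {s : every successor in {q1, q2, q3, q4, q5, q6, q7}} = {q0, q1, q2, q3, q4, q5, q7}
q0 ∈ Sat(AX empty) = {q0, q1, q2, q3, q4, q5, q7}, so the formula holds at q0.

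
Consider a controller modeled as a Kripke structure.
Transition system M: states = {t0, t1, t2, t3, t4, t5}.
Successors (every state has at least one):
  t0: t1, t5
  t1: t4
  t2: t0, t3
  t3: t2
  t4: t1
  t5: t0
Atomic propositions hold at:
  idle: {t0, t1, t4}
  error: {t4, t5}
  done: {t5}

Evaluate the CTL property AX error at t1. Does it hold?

Yes

Sat(AX error) = {s : every successor in {t4, t5}} = {t1}
t1 ∈ Sat(AX error) = {t1}, so the formula holds at t1.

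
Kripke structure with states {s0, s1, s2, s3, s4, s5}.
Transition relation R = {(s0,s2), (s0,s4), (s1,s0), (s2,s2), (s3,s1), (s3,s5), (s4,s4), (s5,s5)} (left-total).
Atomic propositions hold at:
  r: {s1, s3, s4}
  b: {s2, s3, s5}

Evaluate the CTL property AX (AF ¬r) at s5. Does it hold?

Sat(¬r) = {s0, s2, s5}
AF ¬r: least fixpoint, start Z0 = {s0, s2, s5}, add states with every successor in Z. Z1 = {s0, s1, s2, s5}; Z2 = {s0, s1, s2, s3, s5}; fixed.
Sat(AF ¬r) = {s0, s1, s2, s3, s5}
Sat(AX (AF ¬r)) = {s : every successor in {s0, s1, s2, s3, s5}} = {s1, s2, s3, s5}
s5 ∈ Sat(AX (AF ¬r)) = {s1, s2, s3, s5}, so the formula holds at s5.

Yes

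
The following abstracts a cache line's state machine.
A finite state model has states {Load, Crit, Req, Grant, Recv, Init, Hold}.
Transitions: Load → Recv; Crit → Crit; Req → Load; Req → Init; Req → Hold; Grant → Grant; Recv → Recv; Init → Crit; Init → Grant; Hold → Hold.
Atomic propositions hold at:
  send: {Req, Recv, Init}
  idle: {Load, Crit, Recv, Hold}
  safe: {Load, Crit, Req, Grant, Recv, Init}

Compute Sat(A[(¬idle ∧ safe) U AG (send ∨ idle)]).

Sat(¬idle) = {Req, Grant, Init}
Sat(¬idle ∧ safe) = {Req, Grant, Init}
Sat(send ∨ idle) = {Load, Crit, Req, Recv, Init, Hold}
AG (send ∨ idle): greatest fixpoint, start Z0 = {Load, Crit, Req, Recv, Init, Hold}, keep only states in Sat with every successor in Z. Z1 = {Load, Crit, Req, Recv, Hold}; Z2 = {Load, Crit, Recv, Hold}; fixed.
Sat(AG (send ∨ idle)) = {Load, Crit, Recv, Hold}
A[(¬idle ∧ safe) U AG (send ∨ idle)]: least fixpoint, start Z0 = Sat(AG (send ∨ idle)) = {Load, Crit, Recv, Hold}, add states in Sat(¬idle ∧ safe) with every successor in Z. Already a fixed point.
Sat(A[(¬idle ∧ safe) U AG (send ∨ idle)]) = {Load, Crit, Recv, Hold}

{Load, Crit, Recv, Hold}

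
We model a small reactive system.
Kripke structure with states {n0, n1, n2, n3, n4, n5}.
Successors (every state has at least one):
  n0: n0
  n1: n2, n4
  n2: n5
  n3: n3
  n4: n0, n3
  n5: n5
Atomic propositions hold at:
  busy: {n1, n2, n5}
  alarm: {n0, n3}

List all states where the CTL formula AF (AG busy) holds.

AG busy: greatest fixpoint, start Z0 = {n1, n2, n5}, keep only states in Sat with every successor in Z. Z1 = {n2, n5}; fixed.
Sat(AG busy) = {n2, n5}
AF (AG busy): least fixpoint, start Z0 = {n2, n5}, add states with every successor in Z. Already a fixed point.
Sat(AF (AG busy)) = {n2, n5}

{n2, n5}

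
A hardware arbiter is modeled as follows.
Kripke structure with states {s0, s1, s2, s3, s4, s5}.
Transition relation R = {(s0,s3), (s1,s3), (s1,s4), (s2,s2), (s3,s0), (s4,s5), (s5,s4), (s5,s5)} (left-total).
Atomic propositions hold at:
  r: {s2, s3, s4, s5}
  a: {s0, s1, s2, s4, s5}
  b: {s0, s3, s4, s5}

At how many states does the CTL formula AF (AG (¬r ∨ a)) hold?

Sat(¬r) = {s0, s1}
Sat(¬r ∨ a) = {s0, s1, s2, s4, s5}
AG (¬r ∨ a): greatest fixpoint, start Z0 = {s0, s1, s2, s4, s5}, keep only states in Sat with every successor in Z. Z1 = {s2, s4, s5}; fixed.
Sat(AG (¬r ∨ a)) = {s2, s4, s5}
AF (AG (¬r ∨ a)): least fixpoint, start Z0 = {s2, s4, s5}, add states with every successor in Z. Already a fixed point.
Sat(AF (AG (¬r ∨ a))) = {s2, s4, s5}
|Sat(AF (AG (¬r ∨ a)))| = |{s2, s4, s5}| = 3.

3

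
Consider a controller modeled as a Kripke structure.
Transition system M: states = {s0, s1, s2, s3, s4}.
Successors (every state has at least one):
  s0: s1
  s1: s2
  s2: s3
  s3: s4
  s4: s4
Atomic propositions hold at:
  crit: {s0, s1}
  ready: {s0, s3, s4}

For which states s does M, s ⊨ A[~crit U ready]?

Sat(~crit) = {s2, s3, s4}
A[~crit U ready]: least fixpoint, start Z0 = Sat(ready) = {s0, s3, s4}, add states in Sat(~crit) with every successor in Z. Z1 = {s0, s2, s3, s4}; fixed.
Sat(A[~crit U ready]) = {s0, s2, s3, s4}

{s0, s2, s3, s4}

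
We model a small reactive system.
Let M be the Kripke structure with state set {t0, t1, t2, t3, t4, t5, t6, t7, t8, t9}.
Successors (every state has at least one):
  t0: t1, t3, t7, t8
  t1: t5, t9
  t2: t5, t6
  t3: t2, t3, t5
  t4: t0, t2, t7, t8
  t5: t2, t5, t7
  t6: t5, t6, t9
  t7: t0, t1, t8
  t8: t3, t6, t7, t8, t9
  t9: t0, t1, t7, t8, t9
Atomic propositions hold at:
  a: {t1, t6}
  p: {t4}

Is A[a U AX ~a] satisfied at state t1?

Yes

Sat(~a) = {t0, t2, t3, t4, t5, t7, t8, t9}
Sat(AX ~a) = {s : every successor in {t0, t2, t3, t4, t5, t7, t8, t9}} = {t1, t3, t4, t5}
A[a U AX ~a]: least fixpoint, start Z0 = Sat(AX ~a) = {t1, t3, t4, t5}, add states in Sat(a) with every successor in Z. Already a fixed point.
Sat(A[a U AX ~a]) = {t1, t3, t4, t5}
t1 ∈ Sat(A[a U AX ~a]) = {t1, t3, t4, t5}, so the formula holds at t1.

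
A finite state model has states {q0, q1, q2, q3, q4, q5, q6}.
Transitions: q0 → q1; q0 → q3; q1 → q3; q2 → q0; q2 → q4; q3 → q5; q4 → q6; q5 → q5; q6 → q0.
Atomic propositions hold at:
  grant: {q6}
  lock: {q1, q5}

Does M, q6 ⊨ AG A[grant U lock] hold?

No

A[grant U lock]: least fixpoint, start Z0 = Sat(lock) = {q1, q5}, add states in Sat(grant) with every successor in Z. Already a fixed point.
Sat(A[grant U lock]) = {q1, q5}
AG A[grant U lock]: greatest fixpoint, start Z0 = {q1, q5}, keep only states in Sat with every successor in Z. Z1 = {q5}; fixed.
Sat(AG A[grant U lock]) = {q5}
q6 ∉ Sat(AG A[grant U lock]) = {q5}, so the formula does not hold at q6.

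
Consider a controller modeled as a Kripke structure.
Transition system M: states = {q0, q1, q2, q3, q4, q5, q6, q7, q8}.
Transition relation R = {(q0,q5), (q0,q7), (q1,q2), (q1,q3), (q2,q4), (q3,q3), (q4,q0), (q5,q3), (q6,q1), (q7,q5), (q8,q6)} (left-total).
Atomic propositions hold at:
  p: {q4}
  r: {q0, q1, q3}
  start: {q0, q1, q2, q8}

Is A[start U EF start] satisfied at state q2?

EF start: least fixpoint, start Z0 = {q0, q1, q2, q8}, add states with some successor in Z. Z1 = {q0, q1, q2, q4, q6, q8}; fixed.
Sat(EF start) = {q0, q1, q2, q4, q6, q8}
A[start U EF start]: least fixpoint, start Z0 = Sat(EF start) = {q0, q1, q2, q4, q6, q8}, add states in Sat(start) with every successor in Z. Already a fixed point.
Sat(A[start U EF start]) = {q0, q1, q2, q4, q6, q8}
q2 ∈ Sat(A[start U EF start]) = {q0, q1, q2, q4, q6, q8}, so the formula holds at q2.

Yes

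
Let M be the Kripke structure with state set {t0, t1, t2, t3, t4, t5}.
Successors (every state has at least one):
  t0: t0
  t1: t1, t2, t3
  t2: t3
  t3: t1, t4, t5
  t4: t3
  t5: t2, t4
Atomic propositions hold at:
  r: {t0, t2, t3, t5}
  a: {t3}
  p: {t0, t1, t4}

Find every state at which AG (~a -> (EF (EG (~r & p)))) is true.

Sat(~a) = {t0, t1, t2, t4, t5}
Sat(~r) = {t1, t4}
Sat(~r & p) = {t1, t4}
EG (~r & p): greatest fixpoint, start Z0 = {t1, t4}, keep only states in Sat with some successor in Z. Z1 = {t1}; fixed.
Sat(EG (~r & p)) = {t1}
EF (EG (~r & p)): least fixpoint, start Z0 = {t1}, add states with some successor in Z. Z1 = {t1, t3}; Z2 = {t1, t2, t3, t4}; Z3 = {t1, t2, t3, t4, t5}; fixed.
Sat(EF (EG (~r & p))) = {t1, t2, t3, t4, t5}
Sat(~a -> (EF (EG (~r & p)))) = {t1, t2, t3, t4, t5}
AG (~a -> (EF (EG (~r & p)))): greatest fixpoint, start Z0 = {t1, t2, t3, t4, t5}, keep only states in Sat with every successor in Z. Already a fixed point.
Sat(AG (~a -> (EF (EG (~r & p))))) = {t1, t2, t3, t4, t5}

{t1, t2, t3, t4, t5}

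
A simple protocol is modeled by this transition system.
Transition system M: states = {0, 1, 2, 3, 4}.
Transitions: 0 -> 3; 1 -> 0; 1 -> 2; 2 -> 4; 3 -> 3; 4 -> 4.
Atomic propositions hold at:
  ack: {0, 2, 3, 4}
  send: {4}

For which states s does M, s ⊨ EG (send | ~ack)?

{4}

Sat(~ack) = {1}
Sat(send | ~ack) = {1, 4}
EG (send | ~ack): greatest fixpoint, start Z0 = {1, 4}, keep only states in Sat with some successor in Z. Z1 = {4}; fixed.
Sat(EG (send | ~ack)) = {4}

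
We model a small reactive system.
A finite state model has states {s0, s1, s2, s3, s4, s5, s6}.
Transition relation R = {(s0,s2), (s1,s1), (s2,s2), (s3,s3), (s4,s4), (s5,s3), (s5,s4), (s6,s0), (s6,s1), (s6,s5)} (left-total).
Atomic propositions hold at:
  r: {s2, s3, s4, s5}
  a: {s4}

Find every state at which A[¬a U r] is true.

Sat(¬a) = {s0, s1, s2, s3, s5, s6}
A[¬a U r]: least fixpoint, start Z0 = Sat(r) = {s2, s3, s4, s5}, add states in Sat(¬a) with every successor in Z. Z1 = {s0, s2, s3, s4, s5}; fixed.
Sat(A[¬a U r]) = {s0, s2, s3, s4, s5}

{s0, s2, s3, s4, s5}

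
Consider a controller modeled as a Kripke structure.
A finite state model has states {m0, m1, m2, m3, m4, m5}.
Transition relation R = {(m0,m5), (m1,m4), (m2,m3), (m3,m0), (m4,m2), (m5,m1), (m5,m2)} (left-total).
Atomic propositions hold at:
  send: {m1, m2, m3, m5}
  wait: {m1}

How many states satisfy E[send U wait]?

2

E[send U wait]: least fixpoint, start Z0 = Sat(wait) = {m1}, add states in Sat(send) with some successor in Z. Z1 = {m1, m5}; fixed.
Sat(E[send U wait]) = {m1, m5}
|Sat(E[send U wait])| = |{m1, m5}| = 2.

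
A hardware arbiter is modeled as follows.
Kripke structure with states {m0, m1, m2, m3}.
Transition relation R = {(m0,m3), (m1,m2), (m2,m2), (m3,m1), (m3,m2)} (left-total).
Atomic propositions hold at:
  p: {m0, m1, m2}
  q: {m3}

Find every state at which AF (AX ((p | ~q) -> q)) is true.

Sat(~q) = {m0, m1, m2}
Sat(p | ~q) = {m0, m1, m2}
Sat((p | ~q) -> q) = {m3}
Sat(AX ((p | ~q) -> q)) = {s : every successor in {m3}} = {m0}
AF (AX ((p | ~q) -> q)): least fixpoint, start Z0 = {m0}, add states with every successor in Z. Already a fixed point.
Sat(AF (AX ((p | ~q) -> q))) = {m0}

{m0}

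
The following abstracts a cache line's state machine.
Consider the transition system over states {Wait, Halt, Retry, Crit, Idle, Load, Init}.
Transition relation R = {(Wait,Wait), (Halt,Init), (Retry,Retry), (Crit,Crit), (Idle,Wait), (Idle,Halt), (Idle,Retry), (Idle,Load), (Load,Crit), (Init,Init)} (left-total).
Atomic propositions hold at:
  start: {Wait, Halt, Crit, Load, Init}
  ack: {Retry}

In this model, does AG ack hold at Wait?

No

AG ack: greatest fixpoint, start Z0 = {Retry}, keep only states in Sat with every successor in Z. Already a fixed point.
Sat(AG ack) = {Retry}
Wait ∉ Sat(AG ack) = {Retry}, so the formula does not hold at Wait.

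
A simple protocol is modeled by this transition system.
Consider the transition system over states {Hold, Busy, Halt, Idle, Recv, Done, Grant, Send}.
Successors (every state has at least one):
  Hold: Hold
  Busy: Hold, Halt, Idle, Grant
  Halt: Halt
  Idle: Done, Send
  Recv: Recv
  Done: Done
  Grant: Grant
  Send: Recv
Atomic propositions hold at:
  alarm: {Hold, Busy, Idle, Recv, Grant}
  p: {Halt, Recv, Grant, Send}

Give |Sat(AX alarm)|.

Sat(AX alarm) = {s : every successor in {Hold, Busy, Idle, Recv, Grant}} = {Hold, Recv, Grant, Send}
|Sat(AX alarm)| = |{Hold, Recv, Grant, Send}| = 4.

4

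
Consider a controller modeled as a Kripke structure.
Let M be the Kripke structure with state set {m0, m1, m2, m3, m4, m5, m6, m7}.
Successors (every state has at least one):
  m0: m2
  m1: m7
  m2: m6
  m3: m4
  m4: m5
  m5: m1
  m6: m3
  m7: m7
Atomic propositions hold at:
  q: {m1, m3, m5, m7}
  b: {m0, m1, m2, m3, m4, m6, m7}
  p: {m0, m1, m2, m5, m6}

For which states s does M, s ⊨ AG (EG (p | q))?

Sat(p | q) = {m0, m1, m2, m3, m5, m6, m7}
EG (p | q): greatest fixpoint, start Z0 = {m0, m1, m2, m3, m5, m6, m7}, keep only states in Sat with some successor in Z. Z1 = {m0, m1, m2, m5, m6, m7}; Z2 = {m0, m1, m2, m5, m7}; Z3 = {m0, m1, m5, m7}; Z4 = {m1, m5, m7}; fixed.
Sat(EG (p | q)) = {m1, m5, m7}
AG (EG (p | q)): greatest fixpoint, start Z0 = {m1, m5, m7}, keep only states in Sat with every successor in Z. Already a fixed point.
Sat(AG (EG (p | q))) = {m1, m5, m7}

{m1, m5, m7}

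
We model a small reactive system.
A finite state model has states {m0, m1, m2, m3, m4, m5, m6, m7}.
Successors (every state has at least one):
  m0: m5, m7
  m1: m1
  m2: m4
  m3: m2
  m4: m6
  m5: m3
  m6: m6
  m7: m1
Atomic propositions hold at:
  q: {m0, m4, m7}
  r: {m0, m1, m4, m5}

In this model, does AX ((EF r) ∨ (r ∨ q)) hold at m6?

No

EF r: least fixpoint, start Z0 = {m0, m1, m4, m5}, add states with some successor in Z. Z1 = {m0, m1, m2, m4, m5, m7}; Z2 = {m0, m1, m2, m3, m4, m5, m7}; fixed.
Sat(EF r) = {m0, m1, m2, m3, m4, m5, m7}
Sat(r ∨ q) = {m0, m1, m4, m5, m7}
Sat((EF r) ∨ (r ∨ q)) = {m0, m1, m2, m3, m4, m5, m7}
Sat(AX ((EF r) ∨ (r ∨ q))) = {s : every successor in {m0, m1, m2, m3, m4, m5, m7}} = {m0, m1, m2, m3, m5, m7}
m6 ∉ Sat(AX ((EF r) ∨ (r ∨ q))) = {m0, m1, m2, m3, m5, m7}, so the formula does not hold at m6.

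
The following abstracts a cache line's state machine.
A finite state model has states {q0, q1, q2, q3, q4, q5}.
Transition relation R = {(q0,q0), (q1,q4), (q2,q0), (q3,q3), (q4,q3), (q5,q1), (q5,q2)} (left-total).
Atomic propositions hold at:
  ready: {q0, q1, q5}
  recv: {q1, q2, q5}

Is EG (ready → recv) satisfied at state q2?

Sat(ready → recv) = {q1, q2, q3, q4, q5}
EG (ready → recv): greatest fixpoint, start Z0 = {q1, q2, q3, q4, q5}, keep only states in Sat with some successor in Z. Z1 = {q1, q3, q4, q5}; fixed.
Sat(EG (ready → recv)) = {q1, q3, q4, q5}
q2 ∉ Sat(EG (ready → recv)) = {q1, q3, q4, q5}, so the formula does not hold at q2.

No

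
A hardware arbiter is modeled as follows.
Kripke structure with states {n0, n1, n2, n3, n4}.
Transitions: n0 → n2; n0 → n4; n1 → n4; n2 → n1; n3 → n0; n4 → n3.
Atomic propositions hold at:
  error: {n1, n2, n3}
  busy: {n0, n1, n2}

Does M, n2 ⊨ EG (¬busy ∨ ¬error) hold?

No

Sat(¬busy) = {n3, n4}
Sat(¬error) = {n0, n4}
Sat(¬busy ∨ ¬error) = {n0, n3, n4}
EG (¬busy ∨ ¬error): greatest fixpoint, start Z0 = {n0, n3, n4}, keep only states in Sat with some successor in Z. Already a fixed point.
Sat(EG (¬busy ∨ ¬error)) = {n0, n3, n4}
n2 ∉ Sat(EG (¬busy ∨ ¬error)) = {n0, n3, n4}, so the formula does not hold at n2.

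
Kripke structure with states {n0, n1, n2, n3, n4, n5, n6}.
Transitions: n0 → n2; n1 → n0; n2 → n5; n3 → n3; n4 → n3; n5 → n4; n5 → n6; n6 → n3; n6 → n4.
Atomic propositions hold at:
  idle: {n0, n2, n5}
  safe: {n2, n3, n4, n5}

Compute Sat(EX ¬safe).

{n1, n5}

Sat(¬safe) = {n0, n1, n6}
Sat(EX ¬safe) = {s : some successor in {n0, n1, n6}} = {n1, n5}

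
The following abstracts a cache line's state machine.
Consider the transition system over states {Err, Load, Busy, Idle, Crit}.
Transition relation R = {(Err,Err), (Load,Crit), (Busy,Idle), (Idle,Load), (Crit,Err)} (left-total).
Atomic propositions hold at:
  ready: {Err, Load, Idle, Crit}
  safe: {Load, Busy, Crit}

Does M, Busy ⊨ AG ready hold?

No

AG ready: greatest fixpoint, start Z0 = {Err, Load, Idle, Crit}, keep only states in Sat with every successor in Z. Already a fixed point.
Sat(AG ready) = {Err, Load, Idle, Crit}
Busy ∉ Sat(AG ready) = {Err, Load, Idle, Crit}, so the formula does not hold at Busy.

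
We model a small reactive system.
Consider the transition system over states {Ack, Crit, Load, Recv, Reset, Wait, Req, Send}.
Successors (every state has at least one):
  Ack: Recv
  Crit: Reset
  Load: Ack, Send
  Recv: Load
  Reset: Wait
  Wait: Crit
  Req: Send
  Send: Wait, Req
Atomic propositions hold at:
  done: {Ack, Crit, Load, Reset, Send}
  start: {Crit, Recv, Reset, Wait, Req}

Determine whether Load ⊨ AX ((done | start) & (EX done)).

Sat(done | start) = {Ack, Crit, Load, Recv, Reset, Wait, Req, Send}
Sat(EX done) = {s : some successor in {Ack, Crit, Load, Reset, Send}} = {Crit, Load, Recv, Wait, Req}
Sat((done | start) & (EX done)) = {Crit, Load, Recv, Wait, Req}
Sat(AX ((done | start) & (EX done))) = {s : every successor in {Crit, Load, Recv, Wait, Req}} = {Ack, Recv, Reset, Wait, Send}
Load ∉ Sat(AX ((done | start) & (EX done))) = {Ack, Recv, Reset, Wait, Send}, so the formula does not hold at Load.

No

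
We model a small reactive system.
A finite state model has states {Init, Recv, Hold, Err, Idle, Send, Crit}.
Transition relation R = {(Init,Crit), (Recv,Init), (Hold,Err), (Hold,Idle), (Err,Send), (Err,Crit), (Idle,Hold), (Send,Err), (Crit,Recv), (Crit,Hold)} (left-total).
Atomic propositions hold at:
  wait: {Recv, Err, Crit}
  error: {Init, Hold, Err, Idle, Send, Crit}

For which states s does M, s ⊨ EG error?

{Init, Hold, Err, Idle, Send, Crit}

EG error: greatest fixpoint, start Z0 = {Init, Hold, Err, Idle, Send, Crit}, keep only states in Sat with some successor in Z. Already a fixed point.
Sat(EG error) = {Init, Hold, Err, Idle, Send, Crit}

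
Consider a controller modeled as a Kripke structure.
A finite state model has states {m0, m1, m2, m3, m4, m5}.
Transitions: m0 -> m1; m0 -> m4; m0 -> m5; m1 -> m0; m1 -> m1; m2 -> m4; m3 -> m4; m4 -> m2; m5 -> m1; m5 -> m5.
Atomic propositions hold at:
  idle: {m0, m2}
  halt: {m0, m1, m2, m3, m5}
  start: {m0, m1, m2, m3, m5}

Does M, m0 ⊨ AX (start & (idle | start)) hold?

No

Sat(idle | start) = {m0, m1, m2, m3, m5}
Sat(start & (idle | start)) = {m0, m1, m2, m3, m5}
Sat(AX (start & (idle | start))) = {s : every successor in {m0, m1, m2, m3, m5}} = {m1, m4, m5}
m0 ∉ Sat(AX (start & (idle | start))) = {m1, m4, m5}, so the formula does not hold at m0.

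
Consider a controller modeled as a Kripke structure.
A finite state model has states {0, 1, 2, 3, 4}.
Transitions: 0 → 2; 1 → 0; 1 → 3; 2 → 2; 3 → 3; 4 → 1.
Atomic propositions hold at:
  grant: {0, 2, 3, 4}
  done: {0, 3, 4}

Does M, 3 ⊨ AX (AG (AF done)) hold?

Yes

AF done: least fixpoint, start Z0 = {0, 3, 4}, add states with every successor in Z. Z1 = {0, 1, 3, 4}; fixed.
Sat(AF done) = {0, 1, 3, 4}
AG (AF done): greatest fixpoint, start Z0 = {0, 1, 3, 4}, keep only states in Sat with every successor in Z. Z1 = {1, 3, 4}; Z2 = {3, 4}; Z3 = {3}; fixed.
Sat(AG (AF done)) = {3}
Sat(AX (AG (AF done))) = {s : every successor in {3}} = {3}
3 ∈ Sat(AX (AG (AF done))) = {3}, so the formula holds at 3.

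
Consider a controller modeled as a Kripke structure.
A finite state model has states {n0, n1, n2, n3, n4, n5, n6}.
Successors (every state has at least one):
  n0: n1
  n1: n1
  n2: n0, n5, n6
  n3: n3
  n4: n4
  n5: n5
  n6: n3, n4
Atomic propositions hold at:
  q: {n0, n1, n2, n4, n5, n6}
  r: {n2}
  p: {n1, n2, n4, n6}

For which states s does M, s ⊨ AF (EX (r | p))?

Sat(r | p) = {n1, n2, n4, n6}
Sat(EX (r | p)) = {s : some successor in {n1, n2, n4, n6}} = {n0, n1, n2, n4, n6}
AF (EX (r | p)): least fixpoint, start Z0 = {n0, n1, n2, n4, n6}, add states with every successor in Z. Already a fixed point.
Sat(AF (EX (r | p))) = {n0, n1, n2, n4, n6}

{n0, n1, n2, n4, n6}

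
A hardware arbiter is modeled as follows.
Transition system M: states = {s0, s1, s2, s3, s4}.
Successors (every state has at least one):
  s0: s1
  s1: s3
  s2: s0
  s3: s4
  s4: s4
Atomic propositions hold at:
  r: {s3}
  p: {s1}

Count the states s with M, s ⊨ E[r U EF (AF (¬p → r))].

Sat(¬p) = {s0, s2, s3, s4}
Sat(¬p → r) = {s1, s3}
AF (¬p → r): least fixpoint, start Z0 = {s1, s3}, add states with every successor in Z. Z1 = {s0, s1, s3}; Z2 = {s0, s1, s2, s3}; fixed.
Sat(AF (¬p → r)) = {s0, s1, s2, s3}
EF (AF (¬p → r)): least fixpoint, start Z0 = {s0, s1, s2, s3}, add states with some successor in Z. Already a fixed point.
Sat(EF (AF (¬p → r))) = {s0, s1, s2, s3}
E[r U EF (AF (¬p → r))]: least fixpoint, start Z0 = Sat(EF (AF (¬p → r))) = {s0, s1, s2, s3}, add states in Sat(r) with some successor in Z. Already a fixed point.
Sat(E[r U EF (AF (¬p → r))]) = {s0, s1, s2, s3}
|Sat(E[r U EF (AF (¬p → r))])| = |{s0, s1, s2, s3}| = 4.

4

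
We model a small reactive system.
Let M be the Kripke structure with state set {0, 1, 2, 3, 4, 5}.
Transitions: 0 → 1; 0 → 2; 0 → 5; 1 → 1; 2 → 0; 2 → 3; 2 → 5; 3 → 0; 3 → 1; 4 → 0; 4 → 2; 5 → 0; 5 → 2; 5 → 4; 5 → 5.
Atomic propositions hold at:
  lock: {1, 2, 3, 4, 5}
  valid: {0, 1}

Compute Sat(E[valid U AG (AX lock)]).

Sat(AX lock) = {s : every successor in {1, 2, 3, 4, 5}} = {0, 1}
AG (AX lock): greatest fixpoint, start Z0 = {0, 1}, keep only states in Sat with every successor in Z. Z1 = {1}; fixed.
Sat(AG (AX lock)) = {1}
E[valid U AG (AX lock)]: least fixpoint, start Z0 = Sat(AG (AX lock)) = {1}, add states in Sat(valid) with some successor in Z. Z1 = {0, 1}; fixed.
Sat(E[valid U AG (AX lock)]) = {0, 1}

{0, 1}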